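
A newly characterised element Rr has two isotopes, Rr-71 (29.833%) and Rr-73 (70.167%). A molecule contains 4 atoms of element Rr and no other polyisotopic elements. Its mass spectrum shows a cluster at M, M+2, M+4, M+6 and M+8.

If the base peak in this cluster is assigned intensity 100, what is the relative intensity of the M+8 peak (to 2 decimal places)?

Term probabilities: M 0.0079, M+2 0.0745, M+4 0.2629, M+6 0.4122, M+8 0.2424. Base peak = M+6.
P(M+6) = C(4,3) × 0.29833^1 × 0.70167^3 = 4 × 0.29833 × 0.34546076 = 0.412245 (base)
P(M+8) = C(4,4) × 0.29833^0 × 0.70167^4 = 1 × 1.0000 × 0.24239945 = 0.242399
Relative intensity = 0.242399 / 0.412245 × 100 = 58.80

58.80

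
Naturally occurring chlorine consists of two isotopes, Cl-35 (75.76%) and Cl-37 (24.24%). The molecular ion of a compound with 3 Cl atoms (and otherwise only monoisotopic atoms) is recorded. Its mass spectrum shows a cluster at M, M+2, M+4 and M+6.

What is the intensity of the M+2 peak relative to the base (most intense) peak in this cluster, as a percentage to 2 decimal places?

95.99%

Term probabilities: M 0.4348, M+2 0.4174, M+4 0.1335, M+6 0.0142. Base peak = M.
P(M) = C(3,0) × 0.7576^3 × 0.2424^0 = 1 × 0.4348304 × 1.0000 = 0.434830 (base)
P(M+2) = C(3,1) × 0.7576^2 × 0.2424^1 = 3 × 0.57395776 × 0.2424 = 0.417382
Relative intensity = 0.417382 / 0.434830 × 100 = 95.99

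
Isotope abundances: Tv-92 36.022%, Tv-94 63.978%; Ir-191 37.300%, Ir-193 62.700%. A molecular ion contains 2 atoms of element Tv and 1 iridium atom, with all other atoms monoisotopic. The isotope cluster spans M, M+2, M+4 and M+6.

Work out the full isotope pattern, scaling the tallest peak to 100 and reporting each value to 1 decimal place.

11.0 : 57.3 : 100.0 : 58.1

Element Tv pattern (n=2): 0.12975845 : 0.4609231 : 0.40931845
Iridium pattern (n=1): 0.3730 : 0.6270
Convolve the two distributions (both contribute in 2-u steps):
  M: 0.12975845×0.3730 = 0.048400
  M+2: 0.12975845×0.6270 + 0.4609231×0.3730 = 0.253283
  M+4: 0.4609231×0.6270 + 0.40931845×0.3730 = 0.441675
  M+6: 0.40931845×0.6270 = 0.256643
Scale to base peak (0.441675) = 100: 11.0 : 57.3 : 100.0 : 58.1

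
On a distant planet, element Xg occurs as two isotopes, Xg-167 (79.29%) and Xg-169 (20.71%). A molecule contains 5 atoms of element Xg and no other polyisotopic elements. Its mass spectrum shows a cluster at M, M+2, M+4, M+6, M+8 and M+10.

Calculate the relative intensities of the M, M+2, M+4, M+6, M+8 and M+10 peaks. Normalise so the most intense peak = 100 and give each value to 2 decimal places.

Expanding (0.7929 + 0.2071)^5:
P(M) = 0.7929^5 = 0.313395
P(M+2) = 5 × 0.7929^4 × 0.2071^1 = 0.409283
P(M+4) = 10 × 0.7929^3 × 0.2071^2 = 0.213804
P(M+6) = 10 × 0.7929^2 × 0.2071^3 = 0.055844
P(M+8) = 5 × 0.7929^1 × 0.2071^4 = 0.007293
P(M+10) = 0.2071^5 = 0.000381
The M+2 peak is largest (0.409283); scaling to 100 gives 76.57 : 100.00 : 52.24 : 13.64 : 1.78 : 0.09.

76.57 : 100.00 : 52.24 : 13.64 : 1.78 : 0.09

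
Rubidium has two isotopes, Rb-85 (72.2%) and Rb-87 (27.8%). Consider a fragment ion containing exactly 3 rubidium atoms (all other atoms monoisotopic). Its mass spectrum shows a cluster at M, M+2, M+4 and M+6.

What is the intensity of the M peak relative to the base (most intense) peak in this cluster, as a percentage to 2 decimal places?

86.57%

Term probabilities: M 0.3764, M+2 0.4348, M+4 0.1674, M+6 0.0215. Base peak = M+2.
P(M+2) = C(3,1) × 0.722^2 × 0.278^1 = 3 × 0.521284 × 0.2780 = 0.434751 (base)
P(M) = C(3,0) × 0.722^3 × 0.278^0 = 1 × 0.37636705 × 1.0000 = 0.376367
Relative intensity = 0.376367 / 0.434751 × 100 = 86.57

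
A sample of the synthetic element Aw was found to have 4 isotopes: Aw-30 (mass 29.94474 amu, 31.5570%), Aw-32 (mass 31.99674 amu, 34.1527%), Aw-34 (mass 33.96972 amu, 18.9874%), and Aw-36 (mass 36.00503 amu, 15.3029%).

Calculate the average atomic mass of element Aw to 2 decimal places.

32.34 amu

Average mass = Σ (abundance × isotope mass) = 0.315570 × 29.94474 + 0.341527 × 31.99674 + 0.189874 × 33.96972 + 0.153029 × 36.00503
= 9.449662 + 10.927751 + 6.449967 + 5.509814 = 32.337194 amu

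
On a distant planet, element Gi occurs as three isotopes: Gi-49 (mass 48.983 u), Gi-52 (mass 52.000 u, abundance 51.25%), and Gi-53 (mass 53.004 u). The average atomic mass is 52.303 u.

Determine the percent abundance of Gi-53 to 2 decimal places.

44.11%

The remaining 48.75% is split between Gi-49 (fraction x) and Gi-53 (fraction 0.4875 − x).
Substituting: 48.983x + 53.004(0.4875 − x) = 25.6530
(48.983 − 53.004)x = -0.18645  ⇒  x = 0.04637, y = 0.44113
Gi-49: 4.64%, Gi-53: 44.11%.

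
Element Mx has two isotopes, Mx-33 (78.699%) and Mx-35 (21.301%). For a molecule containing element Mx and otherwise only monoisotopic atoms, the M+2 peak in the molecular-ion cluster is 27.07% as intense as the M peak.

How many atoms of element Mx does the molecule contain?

For n independent Mx atoms, I(M+2)/I(M) = n · (abundance Mx-35) / (abundance Mx-33) = n · 0.21301/0.78699.
n = 0.2707 × 0.78699/0.21301 = 1.00 ≈ 1

1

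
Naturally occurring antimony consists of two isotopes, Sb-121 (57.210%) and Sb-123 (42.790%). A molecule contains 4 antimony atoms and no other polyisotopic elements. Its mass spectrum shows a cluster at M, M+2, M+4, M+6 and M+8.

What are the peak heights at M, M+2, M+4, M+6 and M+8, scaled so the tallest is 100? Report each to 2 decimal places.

29.79 : 89.13 : 100.00 : 49.86 : 9.32

Each Sb atom is independently Sb-121 (p = 0.57210) or Sb-123 (q = 0.42790); the cluster is the binomial expansion (p + q)^4.
P(M) = 0.57210^4 = 0.107124
P(M+2) = 4 × 0.57210^3 × 0.42790^1 = 0.320493
P(M+4) = 6 × 0.57210^2 × 0.42790^2 = 0.359567
P(M+6) = 4 × 0.57210^1 × 0.42790^3 = 0.179291
P(M+8) = 0.42790^4 = 0.033525
The M+4 peak is largest (0.359567); scaling to 100 gives 29.79 : 89.13 : 100.00 : 49.86 : 9.32.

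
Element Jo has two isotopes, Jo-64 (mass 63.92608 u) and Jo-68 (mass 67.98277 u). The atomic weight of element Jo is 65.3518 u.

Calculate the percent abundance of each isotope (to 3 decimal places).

Jo-64: 64.855%, Jo-68: 35.145%

Let x be the fractional abundance of Jo-64; then Jo-68 has abundance 1 − x.
63.92608·x + 67.98277·(1 − x) = 65.3518
(63.92608 − 67.98277)·x = 65.3518 − 67.98277
x = -2.63097 / -4.05669 = 0.64855 → 64.855% Jo-64, 35.145% Jo-68.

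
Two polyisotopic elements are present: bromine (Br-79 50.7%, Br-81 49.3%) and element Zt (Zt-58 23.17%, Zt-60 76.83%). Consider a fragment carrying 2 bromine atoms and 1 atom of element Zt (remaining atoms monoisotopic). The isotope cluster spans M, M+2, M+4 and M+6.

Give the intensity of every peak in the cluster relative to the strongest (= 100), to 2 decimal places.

13.52 : 71.15 : 100.00 : 42.40

Bromine pattern (n=2): 0.257049 : 0.499902 : 0.243049
Element Zt pattern (n=1): 0.2317 : 0.7683
Convolve the two distributions (both contribute in 2-u steps):
  M: 0.257049×0.2317 = 0.059558
  M+2: 0.257049×0.7683 + 0.499902×0.2317 = 0.313318
  M+4: 0.499902×0.7683 + 0.243049×0.2317 = 0.440389
  M+6: 0.243049×0.7683 = 0.186735
Scale to base peak (0.440389) = 100: 13.52 : 71.15 : 100.00 : 42.40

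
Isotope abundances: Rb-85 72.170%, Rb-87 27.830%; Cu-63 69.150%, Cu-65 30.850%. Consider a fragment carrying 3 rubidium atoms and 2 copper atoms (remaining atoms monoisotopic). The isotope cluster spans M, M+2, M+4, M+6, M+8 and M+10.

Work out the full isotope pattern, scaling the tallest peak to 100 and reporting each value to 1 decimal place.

48.8 : 100.0 : 81.9 : 33.5 : 6.8 : 0.6

Rubidium pattern (n=3): 0.37589809 : 0.43485841 : 0.16768892 : 0.02155458
Copper pattern (n=2): 0.47817225 : 0.4266555 : 0.09517225
Convolve the two distributions (both contribute in 2-u steps):
  M: 0.37589809×0.47817225 = 0.179744
  M+2: 0.37589809×0.4266555 + 0.43485841×0.47817225 = 0.368316
  M+4: 0.37589809×0.09517225 + 0.43485841×0.4266555 + 0.16768892×0.47817225 = 0.301494
  M+6: 0.43485841×0.09517225 + 0.16768892×0.4266555 + 0.02155458×0.47817225 = 0.123239
  M+8: 0.16768892×0.09517225 + 0.02155458×0.4266555 = 0.025156
  M+10: 0.02155458×0.09517225 = 0.002051
Scale to base peak (0.368316) = 100: 48.8 : 100.0 : 81.9 : 33.5 : 6.8 : 0.6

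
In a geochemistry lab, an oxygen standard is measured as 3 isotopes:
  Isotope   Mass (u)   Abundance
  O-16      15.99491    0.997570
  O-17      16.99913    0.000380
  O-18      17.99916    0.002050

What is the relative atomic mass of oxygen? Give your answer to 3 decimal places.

Ar = Σ fᵢ·mᵢ = 0.997570 × 15.99491 + 0.000380 × 16.99913 + 0.002050 × 17.99916
= 15.956042 + 0.006460 + 0.036898 = 15.999400 u

15.999 u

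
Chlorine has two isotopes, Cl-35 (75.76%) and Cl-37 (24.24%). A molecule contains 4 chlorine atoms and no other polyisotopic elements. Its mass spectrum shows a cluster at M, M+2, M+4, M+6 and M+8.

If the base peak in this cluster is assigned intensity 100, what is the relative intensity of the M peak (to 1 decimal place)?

78.1

Binomial terms of (0.7576 + 0.2424)^4: M 0.3294, M+2 0.4216, M+4 0.2023, M+6 0.0432, M+8 0.0035 → M+2 is the base peak.
P(M+2) = C(4,1) × 0.7576^3 × 0.2424^1 = 4 × 0.4348304 × 0.2424 = 0.421612 (base)
P(M) = C(4,0) × 0.7576^4 × 0.2424^0 = 1 × 0.32942751 × 1.0000 = 0.329428
Relative intensity = 0.329428 / 0.421612 × 100 = 78.1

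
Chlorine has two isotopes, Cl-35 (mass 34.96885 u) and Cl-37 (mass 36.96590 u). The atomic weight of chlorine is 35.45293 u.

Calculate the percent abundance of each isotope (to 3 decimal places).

With x = fraction of Cl-35 (so Cl-37 is 1 − x):
34.96885·x + 36.96590·(1 − x) = 35.45293
(34.96885 − 36.96590)·x = 35.45293 − 36.96590
x = -1.51297 / -1.99705 = 0.75760 → 75.760% Cl-35, 24.240% Cl-37.

Cl-35: 75.760%, Cl-37: 24.240%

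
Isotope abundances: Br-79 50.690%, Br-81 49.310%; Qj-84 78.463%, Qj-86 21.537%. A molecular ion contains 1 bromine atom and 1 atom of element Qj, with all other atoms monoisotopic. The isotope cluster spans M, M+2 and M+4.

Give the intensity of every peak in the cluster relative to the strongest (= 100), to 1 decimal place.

80.2 : 100.0 : 21.4

Bromine pattern (n=1): 0.5069 : 0.4931
Element Qj pattern (n=1): 0.78463 : 0.21537
Convolve the two distributions (both contribute in 2-u steps):
  M: 0.5069×0.78463 = 0.397729
  M+2: 0.5069×0.21537 + 0.4931×0.78463 = 0.496072
  M+4: 0.4931×0.21537 = 0.106199
Scale to base peak (0.496072) = 100: 80.2 : 100.0 : 21.4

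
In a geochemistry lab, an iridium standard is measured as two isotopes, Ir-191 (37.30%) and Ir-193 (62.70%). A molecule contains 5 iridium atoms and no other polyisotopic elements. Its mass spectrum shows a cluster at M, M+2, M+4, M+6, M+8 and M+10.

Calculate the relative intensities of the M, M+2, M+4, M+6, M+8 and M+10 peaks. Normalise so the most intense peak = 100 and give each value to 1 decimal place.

2.1 : 17.7 : 59.5 : 100.0 : 84.0 : 28.3

Expanding (0.3730 + 0.6270)^5:
P(M) = 0.3730^5 = 0.007220
P(M+2) = 5 × 0.3730^4 × 0.6270^1 = 0.060684
P(M+4) = 10 × 0.3730^3 × 0.6270^2 = 0.204015
P(M+6) = 10 × 0.3730^2 × 0.6270^3 = 0.342942
P(M+8) = 5 × 0.3730^1 × 0.6270^4 = 0.288237
P(M+10) = 0.6270^5 = 0.096903
The M+6 peak is largest (0.342942); scaling to 100 gives 2.1 : 17.7 : 59.5 : 100.0 : 84.0 : 28.3.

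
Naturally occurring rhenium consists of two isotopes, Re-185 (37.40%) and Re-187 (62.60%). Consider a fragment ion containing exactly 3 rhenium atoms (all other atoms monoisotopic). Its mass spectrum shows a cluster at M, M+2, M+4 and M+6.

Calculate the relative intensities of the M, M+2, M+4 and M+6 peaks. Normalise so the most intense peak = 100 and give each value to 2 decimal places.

11.90 : 59.74 : 100.00 : 55.79

Expanding (0.3740 + 0.6260)^3:
P(M) = 0.3740^3 = 0.052314
P(M+2) = 3 × 0.3740^2 × 0.6260^1 = 0.262687
P(M+4) = 3 × 0.3740^1 × 0.6260^2 = 0.439685
P(M+6) = 0.6260^3 = 0.245314
The M+4 peak is largest (0.439685); scaling to 100 gives 11.90 : 59.74 : 100.00 : 55.79.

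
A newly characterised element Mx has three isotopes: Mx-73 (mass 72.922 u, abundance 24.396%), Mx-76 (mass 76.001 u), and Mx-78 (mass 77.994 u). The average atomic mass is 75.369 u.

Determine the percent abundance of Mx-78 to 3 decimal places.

The remaining 75.604% is split between Mx-76 (fraction x) and Mx-78 (fraction 0.75604 − x).
Substituting: 76.001x + 77.994(0.75604 − x) = 57.57894888
(76.001 − 77.994)x = -1.38763488  ⇒  x = 0.69625, y = 0.05979
Mx-76: 69.625%, Mx-78: 5.979%.

5.979%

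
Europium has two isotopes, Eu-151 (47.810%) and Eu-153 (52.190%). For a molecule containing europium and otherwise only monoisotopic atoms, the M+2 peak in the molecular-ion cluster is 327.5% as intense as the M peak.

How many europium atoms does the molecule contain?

For n independent Eu atoms, I(M+2)/I(M) = n · (abundance Eu-153) / (abundance Eu-151) = n · 0.52190/0.47810.
n = 3.275 × 0.47810/0.52190 = 3.00 ≈ 3

3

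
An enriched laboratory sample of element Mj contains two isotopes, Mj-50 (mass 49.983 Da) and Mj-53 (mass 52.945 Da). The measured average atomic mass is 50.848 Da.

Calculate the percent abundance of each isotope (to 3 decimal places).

Mj-50: 70.797%, Mj-53: 29.203%

With x = fraction of Mj-50 (so Mj-53 is 1 − x):
49.983·x + 52.945·(1 − x) = 50.848
(49.983 − 52.945)·x = 50.848 − 52.945
x = -2.097 / -2.962 = 0.70797 → 70.797% Mj-50, 29.203% Mj-53.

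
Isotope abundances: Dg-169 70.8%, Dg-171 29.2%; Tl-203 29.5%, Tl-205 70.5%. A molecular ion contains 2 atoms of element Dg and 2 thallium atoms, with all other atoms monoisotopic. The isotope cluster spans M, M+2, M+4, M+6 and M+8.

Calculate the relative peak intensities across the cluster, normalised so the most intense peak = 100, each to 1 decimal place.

Element Dg pattern (n=2): 0.501264 : 0.413472 : 0.085264
Thallium pattern (n=2): 0.087025 : 0.41595 : 0.497025
Convolve the two distributions (both contribute in 2-u steps):
  M: 0.501264×0.087025 = 0.043622
  M+2: 0.501264×0.41595 + 0.413472×0.087025 = 0.244483
  M+4: 0.501264×0.497025 + 0.413472×0.41595 + 0.085264×0.087025 = 0.428545
  M+6: 0.413472×0.497025 + 0.085264×0.41595 = 0.240971
  M+8: 0.085264×0.497025 = 0.042378
Scale to base peak (0.428545) = 100: 10.2 : 57.0 : 100.0 : 56.2 : 9.9

10.2 : 57.0 : 100.0 : 56.2 : 9.9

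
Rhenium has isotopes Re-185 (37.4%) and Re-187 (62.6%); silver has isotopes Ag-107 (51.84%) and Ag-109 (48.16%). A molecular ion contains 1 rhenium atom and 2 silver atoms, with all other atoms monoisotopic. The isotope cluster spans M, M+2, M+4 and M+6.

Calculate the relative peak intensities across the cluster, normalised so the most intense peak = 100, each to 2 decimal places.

25.17 : 88.90 : 100.00 : 36.36

Rhenium pattern (n=1): 0.3740 : 0.6260
Silver pattern (n=2): 0.26873856 : 0.49932288 : 0.23193856
Convolve the two distributions (both contribute in 2-u steps):
  M: 0.3740×0.26873856 = 0.100508
  M+2: 0.3740×0.49932288 + 0.6260×0.26873856 = 0.354977
  M+4: 0.3740×0.23193856 + 0.6260×0.49932288 = 0.399321
  M+6: 0.6260×0.23193856 = 0.145194
Scale to base peak (0.399321) = 100: 25.17 : 88.90 : 100.00 : 36.36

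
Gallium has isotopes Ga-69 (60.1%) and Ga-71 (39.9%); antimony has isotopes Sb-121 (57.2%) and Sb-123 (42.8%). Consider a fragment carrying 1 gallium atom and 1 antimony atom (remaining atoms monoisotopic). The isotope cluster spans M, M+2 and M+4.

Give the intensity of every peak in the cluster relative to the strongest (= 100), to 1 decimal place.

70.8 : 100.0 : 35.2

Gallium pattern (n=1): 0.6010 : 0.3990
Antimony pattern (n=1): 0.5720 : 0.4280
Convolve the two distributions (both contribute in 2-u steps):
  M: 0.6010×0.5720 = 0.343772
  M+2: 0.6010×0.4280 + 0.3990×0.5720 = 0.485456
  M+4: 0.3990×0.4280 = 0.170772
Scale to base peak (0.485456) = 100: 70.8 : 100.0 : 35.2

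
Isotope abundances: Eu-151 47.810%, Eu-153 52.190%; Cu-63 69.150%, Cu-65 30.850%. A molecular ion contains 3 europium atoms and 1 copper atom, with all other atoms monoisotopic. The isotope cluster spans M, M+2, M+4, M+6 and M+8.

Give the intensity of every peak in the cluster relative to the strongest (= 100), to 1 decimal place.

19.9 : 73.9 : 100.0 : 57.5 : 11.5

Europium pattern (n=3): 0.10928391 : 0.3578871 : 0.39067407 : 0.14215492
Copper pattern (n=1): 0.6915 : 0.3085
Convolve the two distributions (both contribute in 2-u steps):
  M: 0.10928391×0.6915 = 0.075570
  M+2: 0.10928391×0.3085 + 0.3578871×0.6915 = 0.281193
  M+4: 0.3578871×0.3085 + 0.39067407×0.6915 = 0.380559
  M+6: 0.39067407×0.3085 + 0.14215492×0.6915 = 0.218823
  M+8: 0.14215492×0.3085 = 0.043855
Scale to base peak (0.380559) = 100: 19.9 : 73.9 : 100.0 : 57.5 : 11.5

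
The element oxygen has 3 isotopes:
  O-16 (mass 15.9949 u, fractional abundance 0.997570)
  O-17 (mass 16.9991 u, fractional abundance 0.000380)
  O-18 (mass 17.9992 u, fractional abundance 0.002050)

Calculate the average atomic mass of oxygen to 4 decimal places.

15.9994 u

Average mass = Σ (abundance × isotope mass) = 0.997570 × 15.9949 + 0.000380 × 16.9991 + 0.002050 × 17.9992
= 15.95603 + 0.00646 + 0.03690 = 15.99939 u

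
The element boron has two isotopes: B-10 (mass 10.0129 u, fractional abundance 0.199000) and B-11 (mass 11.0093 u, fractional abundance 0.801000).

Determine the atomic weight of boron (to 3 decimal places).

10.811 u

Ar = Σ fᵢ·mᵢ = 0.199000 × 10.0129 + 0.801000 × 11.0093
= 1.99257 + 8.81845 = 10.81102 u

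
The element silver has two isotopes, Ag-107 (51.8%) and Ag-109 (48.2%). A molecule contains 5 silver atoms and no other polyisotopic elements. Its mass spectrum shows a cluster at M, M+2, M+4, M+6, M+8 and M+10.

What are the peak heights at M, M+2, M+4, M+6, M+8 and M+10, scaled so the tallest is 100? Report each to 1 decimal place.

11.5 : 53.7 : 100.0 : 93.1 : 43.3 : 8.1

The 5 Ag atoms are independent, so intensities follow the terms of (0.518 + 0.482)^5.
P(M) = 0.518^5 = 0.037295
P(M+2) = 5 × 0.518^4 × 0.482^1 = 0.173515
P(M+4) = 10 × 0.518^3 × 0.482^2 = 0.322911
P(M+6) = 10 × 0.518^2 × 0.482^3 = 0.300470
P(M+8) = 5 × 0.518^1 × 0.482^4 = 0.139794
P(M+10) = 0.482^5 = 0.026016
The M+4 peak is largest (0.322911); scaling to 100 gives 11.5 : 53.7 : 100.0 : 93.1 : 43.3 : 8.1.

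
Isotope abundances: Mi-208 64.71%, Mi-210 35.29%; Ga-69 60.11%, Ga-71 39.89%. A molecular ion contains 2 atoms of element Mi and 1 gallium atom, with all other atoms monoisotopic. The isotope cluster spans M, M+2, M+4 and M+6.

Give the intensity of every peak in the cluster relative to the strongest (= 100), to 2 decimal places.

Element Mi pattern (n=2): 0.41873841 : 0.45672318 : 0.12453841
Gallium pattern (n=1): 0.6011 : 0.3989
Convolve the two distributions (both contribute in 2-u steps):
  M: 0.41873841×0.6011 = 0.251704
  M+2: 0.41873841×0.3989 + 0.45672318×0.6011 = 0.441571
  M+4: 0.45672318×0.3989 + 0.12453841×0.6011 = 0.257047
  M+6: 0.12453841×0.3989 = 0.049678
Scale to base peak (0.441571) = 100: 57.00 : 100.00 : 58.21 : 11.25

57.00 : 100.00 : 58.21 : 11.25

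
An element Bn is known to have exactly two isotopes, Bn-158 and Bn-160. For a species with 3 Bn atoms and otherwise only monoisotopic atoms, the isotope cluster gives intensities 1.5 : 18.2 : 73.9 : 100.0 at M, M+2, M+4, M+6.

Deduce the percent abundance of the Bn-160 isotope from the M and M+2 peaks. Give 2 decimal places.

80.18%

If p is the fraction of Bn that is Bn-158, then I(M+2)/I(M) = [C(3,1)·p^2·(1−p)] / p^3 = 3·(1−p)/p = 18.2/1.5 = 12.1333
(1−p)/p = 12.1333/3 = 4.0444  ⇒  p = 1/(1 + 4.0444) = 0.1982
Bn-158: 19.82%, Bn-160: 80.18%.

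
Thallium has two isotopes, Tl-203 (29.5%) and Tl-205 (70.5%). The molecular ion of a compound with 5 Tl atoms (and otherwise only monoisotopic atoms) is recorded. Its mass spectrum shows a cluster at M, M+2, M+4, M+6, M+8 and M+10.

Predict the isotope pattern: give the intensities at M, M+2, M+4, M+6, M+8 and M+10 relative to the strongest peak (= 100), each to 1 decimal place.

0.6 : 7.3 : 35.0 : 83.7 : 100.0 : 47.8

Each Tl atom is independently Tl-203 (p = 0.295) or Tl-205 (q = 0.705); the cluster is the binomial expansion (p + q)^5.
P(M) = 0.295^5 = 0.002234
P(M+2) = 5 × 0.295^4 × 0.705^1 = 0.026696
P(M+4) = 10 × 0.295^3 × 0.705^2 = 0.127598
P(M+6) = 10 × 0.295^2 × 0.705^3 = 0.304938
P(M+8) = 5 × 0.295^1 × 0.705^4 = 0.364375
P(M+10) = 0.705^5 = 0.174159
The M+8 peak is largest (0.364375); scaling to 100 gives 0.6 : 7.3 : 35.0 : 83.7 : 100.0 : 47.8.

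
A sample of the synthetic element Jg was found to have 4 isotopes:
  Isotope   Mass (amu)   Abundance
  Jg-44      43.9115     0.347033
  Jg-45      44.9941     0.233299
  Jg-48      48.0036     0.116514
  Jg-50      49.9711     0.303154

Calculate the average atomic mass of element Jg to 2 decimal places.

46.48 amu

Average mass = Σ (abundance × isotope mass) = 0.347033 × 43.9115 + 0.233299 × 44.9941 + 0.116514 × 48.0036 + 0.303154 × 49.9711
= 15.23874 + 10.49708 + 5.59309 + 15.14894 = 46.47785 amu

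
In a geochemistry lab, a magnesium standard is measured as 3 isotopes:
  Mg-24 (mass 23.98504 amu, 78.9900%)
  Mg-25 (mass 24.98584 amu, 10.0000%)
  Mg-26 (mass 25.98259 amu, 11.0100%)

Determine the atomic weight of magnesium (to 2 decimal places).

The abundance-weighted mean is 0.789900 × 23.98504 + 0.100000 × 24.98584 + 0.110100 × 25.98259
= 18.945783 + 2.498584 + 2.860683 = 24.305050 amu

24.31 amu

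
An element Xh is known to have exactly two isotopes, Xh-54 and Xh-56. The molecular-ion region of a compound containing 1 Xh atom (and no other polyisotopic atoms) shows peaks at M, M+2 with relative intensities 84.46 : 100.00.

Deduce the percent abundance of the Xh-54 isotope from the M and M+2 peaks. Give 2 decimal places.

If p is the fraction of Xh that is Xh-54, then I(M+2)/I(M) = [C(1,1)·p^0·(1−p)] / p^1 = 1·(1−p)/p = 100.00/84.46 = 1.1840
(1−p)/p = 1.1840/1 = 1.1840  ⇒  p = 1/(1 + 1.1840) = 0.4579
Xh-54: 45.79%, Xh-56: 54.21%.

45.79%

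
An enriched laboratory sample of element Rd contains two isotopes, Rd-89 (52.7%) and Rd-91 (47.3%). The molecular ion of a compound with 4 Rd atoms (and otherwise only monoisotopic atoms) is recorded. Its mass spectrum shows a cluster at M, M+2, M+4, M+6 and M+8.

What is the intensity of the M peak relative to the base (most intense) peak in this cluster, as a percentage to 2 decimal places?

20.69%

Term probabilities: M 0.0771, M+2 0.2769, M+4 0.3728, M+6 0.2231, M+8 0.0501. Base peak = M+4.
P(M+4) = C(4,2) × 0.527^2 × 0.473^2 = 6 × 0.277729 × 0.223729 = 0.372816 (base)
P(M) = C(4,0) × 0.527^4 × 0.473^0 = 1 × 0.0771334 × 1.0000 = 0.077133
Relative intensity = 0.077133 / 0.372816 × 100 = 20.69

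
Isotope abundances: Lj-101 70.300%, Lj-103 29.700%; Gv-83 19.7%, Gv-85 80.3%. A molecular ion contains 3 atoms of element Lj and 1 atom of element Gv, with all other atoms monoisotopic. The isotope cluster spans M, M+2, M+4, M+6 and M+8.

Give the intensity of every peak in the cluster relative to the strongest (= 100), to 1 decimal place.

17.5 : 93.7 : 100.0 : 39.6 : 5.4

Element Lj pattern (n=3): 0.34742893 : 0.44034022 : 0.18603278 : 0.02619807
Element Gv pattern (n=1): 0.1970 : 0.8030
Convolve the two distributions (both contribute in 2-u steps):
  M: 0.34742893×0.1970 = 0.068443
  M+2: 0.34742893×0.8030 + 0.44034022×0.1970 = 0.365732
  M+4: 0.44034022×0.8030 + 0.18603278×0.1970 = 0.390242
  M+6: 0.18603278×0.8030 + 0.02619807×0.1970 = 0.154545
  M+8: 0.02619807×0.8030 = 0.021037
Scale to base peak (0.390242) = 100: 17.5 : 93.7 : 100.0 : 39.6 : 5.4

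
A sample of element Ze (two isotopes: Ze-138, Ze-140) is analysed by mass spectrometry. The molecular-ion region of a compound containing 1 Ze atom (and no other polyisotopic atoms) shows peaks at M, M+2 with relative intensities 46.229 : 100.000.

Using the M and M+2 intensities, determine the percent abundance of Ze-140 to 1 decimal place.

Let p = fractional abundance of Ze-138. I(M+2)/I(M) = [C(1,1)·p^0·(1−p)] / p^1 = 1·(1−p)/p = 100.000/46.229 = 2.1631
(1−p)/p = 2.1631/1 = 2.1631  ⇒  p = 1/(1 + 2.1631) = 0.3161
Ze-138: 31.6%, Ze-140: 68.4%.

68.4%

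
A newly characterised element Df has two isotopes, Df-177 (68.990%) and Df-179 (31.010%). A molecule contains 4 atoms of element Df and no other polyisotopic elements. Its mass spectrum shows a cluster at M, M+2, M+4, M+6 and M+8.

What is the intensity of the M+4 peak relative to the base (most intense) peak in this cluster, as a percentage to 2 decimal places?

67.42%

Binomial terms of (0.68990 + 0.31010)^4: M 0.2265, M+2 0.4073, M+4 0.2746, M+6 0.0823, M+8 0.0092 → M+2 is the base peak.
P(M+2) = C(4,1) × 0.68990^3 × 0.31010^1 = 4 × 0.32836619 × 0.3101 = 0.407305 (base)
P(M+4) = C(4,2) × 0.68990^2 × 0.31010^2 = 6 × 0.47596201 × 0.09616201 = 0.274617
Relative intensity = 0.274617 / 0.407305 × 100 = 67.42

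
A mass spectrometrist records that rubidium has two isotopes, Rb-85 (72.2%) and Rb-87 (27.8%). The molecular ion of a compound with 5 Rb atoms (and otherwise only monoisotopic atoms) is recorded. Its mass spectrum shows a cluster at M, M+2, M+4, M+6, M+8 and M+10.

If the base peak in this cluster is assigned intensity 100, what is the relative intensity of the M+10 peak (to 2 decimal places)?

Binomial terms of (0.722 + 0.278)^5: M 0.1962, M+2 0.3777, M+4 0.2909, M+6 0.1120, M+8 0.0216, M+10 0.0017 → M+2 is the base peak.
P(M+2) = C(5,1) × 0.722^4 × 0.278^1 = 5 × 0.27173701 × 0.2780 = 0.377714 (base)
P(M+10) = C(5,5) × 0.722^0 × 0.278^5 = 1 × 1.0000 × 0.00166044 = 0.001660
Relative intensity = 0.001660 / 0.377714 × 100 = 0.44

0.44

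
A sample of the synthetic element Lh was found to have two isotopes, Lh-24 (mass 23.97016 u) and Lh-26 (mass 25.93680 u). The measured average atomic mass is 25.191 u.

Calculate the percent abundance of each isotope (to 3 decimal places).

Let x be the fractional abundance of Lh-24; then Lh-26 has abundance 1 − x.
23.97016·x + 25.93680·(1 − x) = 25.191
(23.97016 − 25.93680)·x = 25.191 − 25.93680
x = -0.74580 / -1.96664 = 0.37923 → 37.923% Lh-24, 62.077% Lh-26.

Lh-24: 37.923%, Lh-26: 62.077%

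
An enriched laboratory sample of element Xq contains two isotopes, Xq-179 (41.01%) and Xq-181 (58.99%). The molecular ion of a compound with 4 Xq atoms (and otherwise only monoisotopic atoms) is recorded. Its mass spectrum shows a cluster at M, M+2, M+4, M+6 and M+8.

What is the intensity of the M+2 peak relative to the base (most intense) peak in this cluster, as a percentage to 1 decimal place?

46.3%

(0.4101 + 0.5899)^4 gives M 0.0283, M+2 0.1627, M+4 0.3511, M+6 0.3367, M+8 0.1211; the largest is M+4.
P(M+4) = C(4,2) × 0.4101^2 × 0.5899^2 = 6 × 0.16818201 × 0.34798201 = 0.351146 (base)
P(M+2) = C(4,1) × 0.4101^3 × 0.5899^1 = 4 × 0.06897144 × 0.5899 = 0.162745
Relative intensity = 0.162745 / 0.351146 × 100 = 46.3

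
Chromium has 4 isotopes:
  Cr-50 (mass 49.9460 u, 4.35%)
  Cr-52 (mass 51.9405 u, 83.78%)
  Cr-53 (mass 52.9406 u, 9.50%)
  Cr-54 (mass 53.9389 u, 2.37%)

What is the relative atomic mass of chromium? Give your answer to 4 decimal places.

Ar = Σ fᵢ·mᵢ = 0.0435 × 49.9460 + 0.8378 × 51.9405 + 0.0950 × 52.9406 + 0.0237 × 53.9389
= 2.17265 + 43.51575 + 5.02936 + 1.27835 = 51.99611 u

51.9961 u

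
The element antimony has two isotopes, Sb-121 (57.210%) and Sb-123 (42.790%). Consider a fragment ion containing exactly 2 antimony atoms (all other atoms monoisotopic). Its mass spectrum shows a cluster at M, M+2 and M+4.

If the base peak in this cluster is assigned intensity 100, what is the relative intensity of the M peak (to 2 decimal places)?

66.85

Binomial terms of (0.57210 + 0.42790)^2: M 0.3273, M+2 0.4896, M+4 0.1831 → M+2 is the base peak.
P(M+2) = C(2,1) × 0.57210^1 × 0.42790^1 = 2 × 0.5721 × 0.4279 = 0.489603 (base)
P(M) = C(2,0) × 0.57210^2 × 0.42790^0 = 1 × 0.32729841 × 1.0000 = 0.327298
Relative intensity = 0.327298 / 0.489603 × 100 = 66.85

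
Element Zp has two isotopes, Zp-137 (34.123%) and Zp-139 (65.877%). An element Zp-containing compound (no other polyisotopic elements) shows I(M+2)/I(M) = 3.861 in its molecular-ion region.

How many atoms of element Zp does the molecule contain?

For n independent Zp atoms, I(M+2)/I(M) = n · (abundance Zp-139) / (abundance Zp-137) = n · 0.65877/0.34123.
n = 3.861 × 0.34123/0.65877 = 2.00 ≈ 2

2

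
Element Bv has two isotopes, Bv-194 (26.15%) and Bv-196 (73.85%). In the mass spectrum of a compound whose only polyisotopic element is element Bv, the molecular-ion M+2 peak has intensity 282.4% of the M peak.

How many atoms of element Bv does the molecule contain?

The M+2/M ratio from n Bv atoms is n · q/p = n · 0.7385/0.2615.
n = 2.824 × 0.2615/0.7385 = 1.00 ≈ 1

1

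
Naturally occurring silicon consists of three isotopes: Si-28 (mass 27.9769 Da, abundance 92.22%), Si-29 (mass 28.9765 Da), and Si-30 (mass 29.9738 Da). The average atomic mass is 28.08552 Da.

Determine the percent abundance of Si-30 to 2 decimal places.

The remaining 7.78% is split between Si-29 (fraction x) and Si-30 (fraction 0.0778 − x).
Substituting: 28.9765x + 29.9738(0.0778 − x) = 2.28522282
(28.9765 − 29.9738)x = -0.04673882  ⇒  x = 0.04687, y = 0.03093
Si-29: 4.69%, Si-30: 3.09%.

3.09%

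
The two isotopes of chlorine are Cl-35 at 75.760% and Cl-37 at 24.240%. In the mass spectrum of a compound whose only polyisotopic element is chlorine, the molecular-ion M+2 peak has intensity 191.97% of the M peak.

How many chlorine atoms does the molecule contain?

6

For n independent Cl atoms, I(M+2)/I(M) = n · (abundance Cl-37) / (abundance Cl-35) = n · 0.24240/0.75760.
n = 1.9197 × 0.75760/0.24240 = 6.00 ≈ 6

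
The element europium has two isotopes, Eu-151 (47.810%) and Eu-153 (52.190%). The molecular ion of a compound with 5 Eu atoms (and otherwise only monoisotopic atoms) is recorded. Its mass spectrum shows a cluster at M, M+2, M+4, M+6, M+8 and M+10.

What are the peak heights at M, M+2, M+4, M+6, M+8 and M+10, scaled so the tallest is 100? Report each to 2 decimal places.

7.69 : 41.96 : 91.61 : 100.00 : 54.58 : 11.92

The 5 Eu atoms are independent, so intensities follow the terms of (0.47810 + 0.52190)^5.
P(M) = 0.47810^5 = 0.024980
P(M+2) = 5 × 0.47810^4 × 0.52190^1 = 0.136343
P(M+4) = 10 × 0.47810^3 × 0.52190^2 = 0.297667
P(M+6) = 10 × 0.47810^2 × 0.52190^3 = 0.324937
P(M+8) = 5 × 0.47810^1 × 0.52190^4 = 0.177353
P(M+10) = 0.52190^5 = 0.038720
The M+6 peak is largest (0.324937); scaling to 100 gives 7.69 : 41.96 : 91.61 : 100.00 : 54.58 : 11.92.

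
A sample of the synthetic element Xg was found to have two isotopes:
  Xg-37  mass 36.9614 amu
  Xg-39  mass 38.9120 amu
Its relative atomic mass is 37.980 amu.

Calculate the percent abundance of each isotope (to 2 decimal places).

Writing the weighted mean with unknown fraction x of Xg-37:
36.9614·x + 38.9120·(1 − x) = 37.980
(36.9614 − 38.9120)·x = 37.980 − 38.9120
x = -0.9320 / -1.9506 = 0.47780 → 47.78% Xg-37, 52.22% Xg-39.

Xg-37: 47.78%, Xg-39: 52.22%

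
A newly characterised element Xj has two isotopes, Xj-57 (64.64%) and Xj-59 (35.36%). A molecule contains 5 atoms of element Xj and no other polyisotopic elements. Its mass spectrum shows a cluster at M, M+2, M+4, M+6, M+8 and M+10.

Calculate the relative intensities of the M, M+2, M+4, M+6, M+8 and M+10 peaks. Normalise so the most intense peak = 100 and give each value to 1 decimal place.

33.4 : 91.4 : 100.0 : 54.7 : 15.0 : 1.6

Each Xj atom is independently Xj-57 (p = 0.6464) or Xj-59 (q = 0.3536); the cluster is the binomial expansion (p + q)^5.
P(M) = 0.6464^5 = 0.112851
P(M+2) = 5 × 0.6464^4 × 0.3536^1 = 0.308665
P(M+4) = 10 × 0.6464^3 × 0.3536^2 = 0.337698
P(M+6) = 10 × 0.6464^2 × 0.3536^3 = 0.184731
P(M+8) = 5 × 0.6464^1 × 0.3536^4 = 0.050527
P(M+10) = 0.3536^5 = 0.005528
The M+4 peak is largest (0.337698); scaling to 100 gives 33.4 : 91.4 : 100.0 : 54.7 : 15.0 : 1.6.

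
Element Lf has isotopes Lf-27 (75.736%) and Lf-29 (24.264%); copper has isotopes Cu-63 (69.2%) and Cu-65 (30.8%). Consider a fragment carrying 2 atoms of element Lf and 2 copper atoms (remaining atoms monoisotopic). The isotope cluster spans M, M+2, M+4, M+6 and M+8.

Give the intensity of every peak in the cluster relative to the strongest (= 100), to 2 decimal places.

Element Lf pattern (n=2): 0.57359417 : 0.36753166 : 0.05887417
Copper pattern (n=2): 0.478864 : 0.426272 : 0.094864
Convolve the two distributions (both contribute in 2-u steps):
  M: 0.57359417×0.478864 = 0.274674
  M+2: 0.57359417×0.426272 + 0.36753166×0.478864 = 0.420505
  M+4: 0.57359417×0.094864 + 0.36753166×0.426272 + 0.05887417×0.478864 = 0.239275
  M+6: 0.36753166×0.094864 + 0.05887417×0.426272 = 0.059962
  M+8: 0.05887417×0.094864 = 0.005585
Scale to base peak (0.420505) = 100: 65.32 : 100.00 : 56.90 : 14.26 : 1.33

65.32 : 100.00 : 56.90 : 14.26 : 1.33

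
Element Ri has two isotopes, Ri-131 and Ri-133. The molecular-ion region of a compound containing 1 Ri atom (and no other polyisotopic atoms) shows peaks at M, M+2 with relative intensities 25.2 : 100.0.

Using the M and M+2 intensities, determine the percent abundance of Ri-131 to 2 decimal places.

20.13%

If p is the fraction of Ri that is Ri-131, then I(M+2)/I(M) = [C(1,1)·p^0·(1−p)] / p^1 = 1·(1−p)/p = 100.0/25.2 = 3.9683
(1−p)/p = 3.9683/1 = 3.9683  ⇒  p = 1/(1 + 3.9683) = 0.2013
Ri-131: 20.13%, Ri-133: 79.87%.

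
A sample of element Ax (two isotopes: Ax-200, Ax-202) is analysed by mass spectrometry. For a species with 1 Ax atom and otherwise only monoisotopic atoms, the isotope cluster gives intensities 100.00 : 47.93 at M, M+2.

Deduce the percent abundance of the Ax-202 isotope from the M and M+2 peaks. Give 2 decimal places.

32.40%

Write p for the Ax-200 fraction. I(M+2)/I(M) = [C(1,1)·p^0·(1−p)] / p^1 = 1·(1−p)/p = 47.93/100.00 = 0.4793
(1−p)/p = 0.4793/1 = 0.4793  ⇒  p = 1/(1 + 0.4793) = 0.6760
Ax-200: 67.60%, Ax-202: 32.40%.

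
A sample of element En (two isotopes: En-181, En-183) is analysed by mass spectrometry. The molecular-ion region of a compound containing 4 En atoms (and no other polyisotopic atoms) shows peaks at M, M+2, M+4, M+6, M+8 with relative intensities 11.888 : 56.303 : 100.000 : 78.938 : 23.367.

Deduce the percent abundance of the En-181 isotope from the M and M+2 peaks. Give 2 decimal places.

Let p = fractional abundance of En-181. I(M+2)/I(M) = [C(4,1)·p^3·(1−p)] / p^4 = 4·(1−p)/p = 56.303/11.888 = 4.7361
(1−p)/p = 4.7361/4 = 1.1840  ⇒  p = 1/(1 + 1.1840) = 0.4579
En-181: 45.79%, En-183: 54.21%.

45.79%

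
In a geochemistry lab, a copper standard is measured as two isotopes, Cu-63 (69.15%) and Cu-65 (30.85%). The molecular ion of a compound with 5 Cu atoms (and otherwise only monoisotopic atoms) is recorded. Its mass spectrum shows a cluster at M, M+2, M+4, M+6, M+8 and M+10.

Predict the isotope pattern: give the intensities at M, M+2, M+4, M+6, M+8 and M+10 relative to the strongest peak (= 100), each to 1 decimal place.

Each Cu atom is independently Cu-63 (p = 0.6915) or Cu-65 (q = 0.3085); the cluster is the binomial expansion (p + q)^5.
P(M) = 0.6915^5 = 0.158111
P(M+2) = 5 × 0.6915^4 × 0.3085^1 = 0.352691
P(M+4) = 10 × 0.6915^3 × 0.3085^2 = 0.314693
P(M+6) = 10 × 0.6915^2 × 0.3085^3 = 0.140394
P(M+8) = 5 × 0.6915^1 × 0.3085^4 = 0.031317
P(M+10) = 0.3085^5 = 0.002794
The M+2 peak is largest (0.352691); scaling to 100 gives 44.8 : 100.0 : 89.2 : 39.8 : 8.9 : 0.8.

44.8 : 100.0 : 89.2 : 39.8 : 8.9 : 0.8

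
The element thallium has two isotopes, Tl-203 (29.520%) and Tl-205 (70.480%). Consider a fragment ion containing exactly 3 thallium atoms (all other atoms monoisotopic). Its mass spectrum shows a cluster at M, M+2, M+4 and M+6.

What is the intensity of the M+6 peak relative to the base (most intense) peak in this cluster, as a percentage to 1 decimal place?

79.6%

(0.29520 + 0.70480)^3 gives M 0.0257, M+2 0.1843, M+4 0.4399, M+6 0.3501; the largest is M+4.
P(M+4) = C(3,2) × 0.29520^1 × 0.70480^2 = 3 × 0.2952 × 0.49674304 = 0.439916 (base)
P(M+6) = C(3,3) × 0.29520^0 × 0.70480^3 = 1 × 1.0000 × 0.35010449 = 0.350104
Relative intensity = 0.350104 / 0.439916 × 100 = 79.6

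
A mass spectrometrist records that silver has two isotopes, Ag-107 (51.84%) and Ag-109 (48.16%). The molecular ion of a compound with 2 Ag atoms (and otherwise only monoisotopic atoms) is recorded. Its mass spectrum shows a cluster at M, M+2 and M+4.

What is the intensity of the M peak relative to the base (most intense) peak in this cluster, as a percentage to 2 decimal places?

53.82%

Binomial terms of (0.5184 + 0.4816)^2: M 0.2687, M+2 0.4993, M+4 0.2319 → M+2 is the base peak.
P(M+2) = C(2,1) × 0.5184^1 × 0.4816^1 = 2 × 0.5184 × 0.4816 = 0.499323 (base)
P(M) = C(2,0) × 0.5184^2 × 0.4816^0 = 1 × 0.26873856 × 1.0000 = 0.268739
Relative intensity = 0.268739 / 0.499323 × 100 = 53.82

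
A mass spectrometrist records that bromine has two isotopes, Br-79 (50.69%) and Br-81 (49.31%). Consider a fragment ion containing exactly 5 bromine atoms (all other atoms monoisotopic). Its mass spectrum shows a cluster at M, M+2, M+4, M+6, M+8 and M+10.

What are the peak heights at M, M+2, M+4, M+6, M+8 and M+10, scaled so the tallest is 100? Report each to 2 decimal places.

10.57 : 51.40 : 100.00 : 97.28 : 47.31 : 9.21

Expanding (0.5069 + 0.4931)^5:
P(M) = 0.5069^5 = 0.033467
P(M+2) = 5 × 0.5069^4 × 0.4931^1 = 0.162777
P(M+4) = 10 × 0.5069^3 × 0.4931^2 = 0.316692
P(M+6) = 10 × 0.5069^2 × 0.4931^3 = 0.308070
P(M+8) = 5 × 0.5069^1 × 0.4931^4 = 0.149842
P(M+10) = 0.4931^5 = 0.029152
The M+4 peak is largest (0.316692); scaling to 100 gives 10.57 : 51.40 : 100.00 : 97.28 : 47.31 : 9.21.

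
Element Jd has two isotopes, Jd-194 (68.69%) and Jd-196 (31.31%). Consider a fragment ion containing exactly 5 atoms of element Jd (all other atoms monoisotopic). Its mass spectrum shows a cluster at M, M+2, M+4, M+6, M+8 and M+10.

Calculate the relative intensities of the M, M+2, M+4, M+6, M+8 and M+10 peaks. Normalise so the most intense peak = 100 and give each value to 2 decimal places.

43.88 : 100.00 : 91.16 : 41.55 : 9.47 : 0.86

The 5 Jd atoms are independent, so intensities follow the terms of (0.6869 + 0.3131)^5.
P(M) = 0.6869^5 = 0.152921
P(M+2) = 5 × 0.6869^4 × 0.3131^1 = 0.348520
P(M+4) = 10 × 0.6869^3 × 0.3131^2 = 0.317722
P(M+6) = 10 × 0.6869^2 × 0.3131^3 = 0.144823
P(M+8) = 5 × 0.6869^1 × 0.3131^4 = 0.033006
P(M+10) = 0.3131^5 = 0.003009
The M+2 peak is largest (0.348520); scaling to 100 gives 43.88 : 100.00 : 91.16 : 41.55 : 9.47 : 0.86.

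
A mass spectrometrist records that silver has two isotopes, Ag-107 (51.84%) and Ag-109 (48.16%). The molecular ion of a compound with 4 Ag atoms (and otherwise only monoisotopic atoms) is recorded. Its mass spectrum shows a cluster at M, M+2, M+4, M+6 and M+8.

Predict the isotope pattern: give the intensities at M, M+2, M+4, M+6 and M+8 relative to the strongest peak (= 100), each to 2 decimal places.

Expanding (0.5184 + 0.4816)^4:
P(M) = 0.5184^4 = 0.072220
P(M+2) = 4 × 0.5184^3 × 0.4816^1 = 0.268375
P(M+4) = 6 × 0.5184^2 × 0.4816^2 = 0.373985
P(M+6) = 4 × 0.5184^1 × 0.4816^3 = 0.231624
P(M+8) = 0.4816^4 = 0.053795
The M+4 peak is largest (0.373985); scaling to 100 gives 19.31 : 71.76 : 100.00 : 61.93 : 14.38.

19.31 : 71.76 : 100.00 : 61.93 : 14.38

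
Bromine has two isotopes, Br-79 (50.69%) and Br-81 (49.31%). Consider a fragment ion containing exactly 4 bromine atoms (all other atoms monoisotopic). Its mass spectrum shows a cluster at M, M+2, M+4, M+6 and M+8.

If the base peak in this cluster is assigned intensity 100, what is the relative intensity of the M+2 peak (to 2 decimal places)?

68.53

Binomial terms of (0.5069 + 0.4931)^4: M 0.0660, M+2 0.2569, M+4 0.3749, M+6 0.2431, M+8 0.0591 → M+4 is the base peak.
P(M+4) = C(4,2) × 0.5069^2 × 0.4931^2 = 6 × 0.25694761 × 0.24314761 = 0.374857 (base)
P(M+2) = C(4,1) × 0.5069^3 × 0.4931^1 = 4 × 0.13024674 × 0.4931 = 0.256899
Relative intensity = 0.256899 / 0.374857 × 100 = 68.53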